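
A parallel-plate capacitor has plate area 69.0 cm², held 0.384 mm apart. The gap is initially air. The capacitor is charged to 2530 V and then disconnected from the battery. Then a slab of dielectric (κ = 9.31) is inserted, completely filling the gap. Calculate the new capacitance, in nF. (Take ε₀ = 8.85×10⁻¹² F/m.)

A = 69.0 cm² = 6.90×10⁻³ m².
Initially C₁ = ε₀A/d = 8.85×10⁻¹² × 6.90×10⁻³ / 3.84×10⁻⁴ = 1.59×10⁻¹⁰ F.
C = κε₀A/d scales with κ, so C₂/C₁ = κ = 9.31.
C₂ = 9.31 × 1.59×10⁻¹⁰ = 1.48×10⁻⁹ F.

C ≈ 1.48 nF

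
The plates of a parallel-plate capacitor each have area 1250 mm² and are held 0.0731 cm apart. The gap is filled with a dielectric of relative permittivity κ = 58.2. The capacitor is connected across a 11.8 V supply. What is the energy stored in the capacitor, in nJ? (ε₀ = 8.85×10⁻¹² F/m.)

A = 1250 mm² = 1.25×10⁻³ m².
C = κε₀A/d = 58.2 × 8.85×10⁻¹² × 1.25×10⁻³ / 7.31×10⁻⁴ = 8.81×10⁻¹⁰ F.
U = ½CV² = ½ × 8.81×10⁻¹⁰ × (11.8)² = 6.13×10⁻⁸ J.

61.3 nJ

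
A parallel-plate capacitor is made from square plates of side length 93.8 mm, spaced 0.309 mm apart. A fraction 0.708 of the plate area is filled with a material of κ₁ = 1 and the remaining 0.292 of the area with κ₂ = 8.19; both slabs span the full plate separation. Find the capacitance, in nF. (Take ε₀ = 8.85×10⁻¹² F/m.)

0.781 nF

A = (93.8 mm)² = 8.80×10⁻³ m².
Side-by-side slabs ⇒ two capacitors in parallel, each spanning the full gap.
C₁ = κ₁ε₀A₁/d = 1.00 × 8.85×10⁻¹² × 6.23×10⁻³ / 3.09×10⁻⁴ = 1.78×10⁻¹⁰ F.
C₂ = κ₂ε₀A₂/d = 8.19 × 8.85×10⁻¹² × 2.57×10⁻³ / 3.09×10⁻⁴ = 6.03×10⁻¹⁰ F.
C = C₁ + C₂ = 7.81×10⁻¹⁰ F.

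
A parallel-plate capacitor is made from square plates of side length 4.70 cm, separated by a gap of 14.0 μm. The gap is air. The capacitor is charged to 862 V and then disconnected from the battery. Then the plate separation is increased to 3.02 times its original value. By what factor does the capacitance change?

0.331

C = ε₀A/d scales as 1/d, so C₂/C₁ = d₁/d₂ = 1/3.02 = 0.331.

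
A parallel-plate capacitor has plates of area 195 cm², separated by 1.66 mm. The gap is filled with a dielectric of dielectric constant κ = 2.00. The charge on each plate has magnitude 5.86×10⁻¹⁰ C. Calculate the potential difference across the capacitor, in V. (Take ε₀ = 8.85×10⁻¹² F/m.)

A = 195 cm² = 1.95×10⁻² m².
C = κε₀A/d = 2.00 × 8.85×10⁻¹² × 1.95×10⁻² / 1.66×10⁻³ = 2.08×10⁻¹⁰ F.
V = Q/C = 5.86×10⁻¹⁰ / 2.08×10⁻¹⁰ = 2.82 V.

2.82 V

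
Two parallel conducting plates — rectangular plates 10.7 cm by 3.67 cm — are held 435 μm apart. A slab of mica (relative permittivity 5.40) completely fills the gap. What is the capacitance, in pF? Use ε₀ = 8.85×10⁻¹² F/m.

431 pF

A = 10.7 × 3.67 cm² = 3.93×10⁻³ m².
C = κε₀A/d = 5.40 × 8.85×10⁻¹² × 3.93×10⁻³ / 4.35×10⁻⁴ = 4.31×10⁻¹⁰ F.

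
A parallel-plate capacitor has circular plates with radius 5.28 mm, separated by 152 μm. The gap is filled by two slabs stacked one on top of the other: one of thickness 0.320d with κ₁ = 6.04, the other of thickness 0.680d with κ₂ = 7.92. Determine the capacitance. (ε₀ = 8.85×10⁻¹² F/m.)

A = π(5.28 mm)² = 8.76×10⁻⁵ m².
Stacked slabs ⇒ two capacitors in series, each with the full plate area.
C₁ = κ₁ε₀A/d₁ = 6.04 × 8.85×10⁻¹² × 8.76×10⁻⁵ / 4.86×10⁻⁵ = 9.63×10⁻¹¹ F.
C₂ = κ₂ε₀A/d₂ = 7.92 × 8.85×10⁻¹² × 8.76×10⁻⁵ / 1.03×10⁻⁴ = 5.94×10⁻¹¹ F.
C = (1/C₁ + 1/C₂)⁻¹ = 3.67×10⁻¹¹ F.

C ≈ 36.7 pF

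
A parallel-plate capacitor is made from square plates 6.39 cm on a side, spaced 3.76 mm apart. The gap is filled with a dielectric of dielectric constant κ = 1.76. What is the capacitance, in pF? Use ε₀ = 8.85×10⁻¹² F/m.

A = (6.39 cm)² = 4.08×10⁻³ m².
C = κε₀A/d = 1.76 × 8.85×10⁻¹² × 4.08×10⁻³ / 3.76×10⁻³ = 1.69×10⁻¹¹ F.

C ≈ 16.9 pF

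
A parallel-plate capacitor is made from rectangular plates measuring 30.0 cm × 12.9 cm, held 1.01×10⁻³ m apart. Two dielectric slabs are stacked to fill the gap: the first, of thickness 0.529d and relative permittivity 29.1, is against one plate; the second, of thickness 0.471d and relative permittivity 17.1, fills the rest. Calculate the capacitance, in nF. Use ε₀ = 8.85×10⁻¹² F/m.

A = 30.0 × 12.9 cm² = 3.87×10⁻² m².
Stacked slabs ⇒ two capacitors in series, each with the full plate area.
C₁ = κ₁ε₀A/d₁ = 29.1 × 8.85×10⁻¹² × 3.87×10⁻² / 5.34×10⁻⁴ = 1.87×10⁻⁸ F.
C₂ = κ₂ε₀A/d₂ = 17.1 × 8.85×10⁻¹² × 3.87×10⁻² / 4.76×10⁻⁴ = 1.23×10⁻⁸ F.
C = (1/C₁ + 1/C₂)⁻¹ = 7.42×10⁻⁹ F.

C ≈ 7.42 nF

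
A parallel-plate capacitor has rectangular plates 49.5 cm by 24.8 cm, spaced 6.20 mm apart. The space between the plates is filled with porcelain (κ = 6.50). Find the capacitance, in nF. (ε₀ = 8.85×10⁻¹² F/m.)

A = 49.5 × 24.8 cm² = 0.123 m².
C = κε₀A/d = 6.50 × 8.85×10⁻¹² × 0.123 / 6.20×10⁻³ = 1.14×10⁻⁹ F.

1.14 nF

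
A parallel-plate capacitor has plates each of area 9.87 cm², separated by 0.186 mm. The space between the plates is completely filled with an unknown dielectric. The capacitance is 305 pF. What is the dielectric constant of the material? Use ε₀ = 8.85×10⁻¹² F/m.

κ ≈ 6.49

A = 9.87 cm² = 9.87×10⁻⁴ m².
κ = Cd/(ε₀A) = 3.05×10⁻¹⁰ × 1.86×10⁻⁴ / (8.85×10⁻¹² × 9.87×10⁻⁴) = 6.49.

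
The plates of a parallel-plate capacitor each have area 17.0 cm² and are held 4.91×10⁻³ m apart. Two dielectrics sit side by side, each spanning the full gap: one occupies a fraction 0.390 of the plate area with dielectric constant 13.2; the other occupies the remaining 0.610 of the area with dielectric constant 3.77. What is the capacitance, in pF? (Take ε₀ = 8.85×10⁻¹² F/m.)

C ≈ 22.8 pF

A = 17.0 cm² = 1.70×10⁻³ m².
Side-by-side slabs ⇒ two capacitors in parallel, each spanning the full gap.
C₁ = κ₁ε₀A₁/d = 13.2 × 8.85×10⁻¹² × 6.63×10⁻⁴ / 4.91×10⁻³ = 1.58×10⁻¹¹ F.
C₂ = κ₂ε₀A₂/d = 3.77 × 8.85×10⁻¹² × 1.04×10⁻³ / 4.91×10⁻³ = 7.05×10⁻¹² F.
C = C₁ + C₂ = 2.28×10⁻¹¹ F.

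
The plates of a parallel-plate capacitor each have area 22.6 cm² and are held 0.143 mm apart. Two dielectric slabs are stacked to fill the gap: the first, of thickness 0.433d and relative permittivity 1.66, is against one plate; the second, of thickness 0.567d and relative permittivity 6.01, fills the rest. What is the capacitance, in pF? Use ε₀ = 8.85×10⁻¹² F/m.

C ≈ 394 pF

A = 22.6 cm² = 2.26×10⁻³ m².
Stacked slabs ⇒ two capacitors in series, each with the full plate area.
C₁ = κ₁ε₀A/d₁ = 1.66 × 8.85×10⁻¹² × 2.26×10⁻³ / 6.19×10⁻⁵ = 5.36×10⁻¹⁰ F.
C₂ = κ₂ε₀A/d₂ = 6.01 × 8.85×10⁻¹² × 2.26×10⁻³ / 8.11×10⁻⁵ = 1.48×10⁻⁹ F.
C = (1/C₁ + 1/C₂)⁻¹ = 3.94×10⁻¹⁰ F.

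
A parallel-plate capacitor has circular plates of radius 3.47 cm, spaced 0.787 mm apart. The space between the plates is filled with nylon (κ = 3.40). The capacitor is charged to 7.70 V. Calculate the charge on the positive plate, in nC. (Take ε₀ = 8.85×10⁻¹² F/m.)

1.11 nC

A = π(3.47 cm)² = 3.78×10⁻³ m².
C = κε₀A/d = 3.40 × 8.85×10⁻¹² × 3.78×10⁻³ / 7.87×10⁻⁴ = 1.45×10⁻¹⁰ F.
Q = CV = 1.45×10⁻¹⁰ × 7.70 = 1.11×10⁻⁹ C.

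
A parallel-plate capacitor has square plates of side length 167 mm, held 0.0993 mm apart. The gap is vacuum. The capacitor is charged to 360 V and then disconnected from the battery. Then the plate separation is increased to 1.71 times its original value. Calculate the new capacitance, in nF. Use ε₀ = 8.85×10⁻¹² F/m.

C ≈ 1.45 nF

A = (167 mm)² = 2.79×10⁻² m².
Initially C₁ = ε₀A/d = 8.85×10⁻¹² × 2.79×10⁻² / 9.93×10⁻⁵ = 2.49×10⁻⁹ F.
C = ε₀A/d scales as 1/d, so C₂/C₁ = d₁/d₂ = 1/1.71 = 0.585.
C₂ = 0.585 × 2.49×10⁻⁹ = 1.45×10⁻⁹ F.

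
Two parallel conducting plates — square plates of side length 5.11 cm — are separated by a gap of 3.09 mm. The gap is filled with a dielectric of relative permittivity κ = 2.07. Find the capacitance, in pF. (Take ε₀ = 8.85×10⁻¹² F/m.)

A = (5.11 cm)² = 2.61×10⁻³ m².
C = κε₀A/d = 2.07 × 8.85×10⁻¹² × 2.61×10⁻³ / 3.09×10⁻³ = 1.55×10⁻¹¹ F.

C ≈ 15.5 pF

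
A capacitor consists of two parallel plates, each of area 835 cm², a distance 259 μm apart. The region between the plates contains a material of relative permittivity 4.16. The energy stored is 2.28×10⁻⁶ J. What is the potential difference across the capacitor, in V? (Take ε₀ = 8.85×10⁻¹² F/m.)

19.6 V

A = 835 cm² = 8.35×10⁻² m².
C = κε₀A/d = 4.16 × 8.85×10⁻¹² × 8.35×10⁻² / 2.59×10⁻⁴ = 1.19×10⁻⁸ F.
V = √(2U/C) = √(2 × 2.28×10⁻⁶ / 1.19×10⁻⁸) = 19.6 V.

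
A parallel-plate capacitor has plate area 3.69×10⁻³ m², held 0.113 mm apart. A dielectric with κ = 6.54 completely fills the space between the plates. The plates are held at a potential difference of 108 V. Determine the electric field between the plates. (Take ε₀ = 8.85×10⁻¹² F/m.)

0.956 MV/m

E = V/d = 108 / 1.13×10⁻⁴ = 9.56×10⁵ V/m.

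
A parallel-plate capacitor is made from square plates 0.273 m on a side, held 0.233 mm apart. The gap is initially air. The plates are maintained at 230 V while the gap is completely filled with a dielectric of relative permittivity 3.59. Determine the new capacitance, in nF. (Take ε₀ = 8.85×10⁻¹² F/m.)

A = (0.273 m)² = 7.45×10⁻² m².
Initially C₁ = ε₀A/d = 8.85×10⁻¹² × 7.45×10⁻² / 2.33×10⁻⁴ = 2.83×10⁻⁹ F.
C = κε₀A/d scales with κ, so C₂/C₁ = κ = 3.59.
C₂ = 3.59 × 2.83×10⁻⁹ = 1.02×10⁻⁸ F.

C ≈ 10.2 nF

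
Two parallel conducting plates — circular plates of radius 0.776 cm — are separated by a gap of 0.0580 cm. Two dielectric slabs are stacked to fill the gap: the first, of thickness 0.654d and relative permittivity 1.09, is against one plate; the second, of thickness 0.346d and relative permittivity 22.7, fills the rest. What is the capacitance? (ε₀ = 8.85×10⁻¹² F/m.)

C ≈ 4.69 pF

A = π(0.776 cm)² = 1.89×10⁻⁴ m².
Stacked slabs ⇒ two capacitors in series, each with the full plate area.
C₁ = κ₁ε₀A/d₁ = 1.09 × 8.85×10⁻¹² × 1.89×10⁻⁴ / 3.79×10⁻⁴ = 4.81×10⁻¹² F.
C₂ = κ₂ε₀A/d₂ = 22.7 × 8.85×10⁻¹² × 1.89×10⁻⁴ / 2.01×10⁻⁴ = 1.89×10⁻¹⁰ F.
C = (1/C₁ + 1/C₂)⁻¹ = 4.69×10⁻¹² F.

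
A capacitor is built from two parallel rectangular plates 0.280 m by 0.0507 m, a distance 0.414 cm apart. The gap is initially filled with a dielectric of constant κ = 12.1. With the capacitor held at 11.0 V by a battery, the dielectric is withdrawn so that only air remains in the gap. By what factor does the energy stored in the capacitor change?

Battery connected ⇒ V is held fixed.
C₂ = 0.0826 C₁ and U = ½CV², so U₂/U₁ = C₂/C₁ = 0.0826.

0.0826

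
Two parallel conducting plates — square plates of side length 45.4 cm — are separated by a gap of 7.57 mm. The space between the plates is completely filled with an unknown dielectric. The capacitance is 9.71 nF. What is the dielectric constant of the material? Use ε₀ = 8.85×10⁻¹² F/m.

A = (45.4 cm)² = 0.206 m².
κ = Cd/(ε₀A) = 9.71×10⁻⁹ × 7.57×10⁻³ / (8.85×10⁻¹² × 0.206) = 40.3.

κ ≈ 40.3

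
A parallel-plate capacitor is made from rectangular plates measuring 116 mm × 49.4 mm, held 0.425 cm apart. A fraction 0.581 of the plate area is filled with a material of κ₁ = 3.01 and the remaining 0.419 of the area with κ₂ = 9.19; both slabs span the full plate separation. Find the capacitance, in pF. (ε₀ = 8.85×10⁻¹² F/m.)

A = 116 × 49.4 mm² = 5.73×10⁻³ m².
Side-by-side slabs ⇒ two capacitors in parallel, each spanning the full gap.
C₁ = κ₁ε₀A₁/d = 3.01 × 8.85×10⁻¹² × 3.33×10⁻³ / 4.25×10⁻³ = 2.09×10⁻¹¹ F.
C₂ = κ₂ε₀A₂/d = 9.19 × 8.85×10⁻¹² × 2.40×10⁻³ / 4.25×10⁻³ = 4.59×10⁻¹¹ F.
C = C₁ + C₂ = 6.68×10⁻¹¹ F.

66.8 pF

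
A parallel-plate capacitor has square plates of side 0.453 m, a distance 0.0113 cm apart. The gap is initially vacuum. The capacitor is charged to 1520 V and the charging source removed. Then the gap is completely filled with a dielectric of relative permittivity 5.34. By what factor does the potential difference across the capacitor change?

V₂/V₁ ≈ 0.187

Isolated ⇒ Q is held fixed.
C₂ = 5.34 C₁ and V = Q/C, so V₂/V₁ = C₁/C₂ = 0.187.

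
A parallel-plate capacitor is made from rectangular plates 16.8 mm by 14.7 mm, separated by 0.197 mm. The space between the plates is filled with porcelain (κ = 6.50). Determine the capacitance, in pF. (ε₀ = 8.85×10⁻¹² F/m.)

A = 16.8 × 14.7 mm² = 2.47×10⁻⁴ m².
C = κε₀A/d = 6.50 × 8.85×10⁻¹² × 2.47×10⁻⁴ / 1.97×10⁻⁴ = 7.21×10⁻¹¹ F.

72.1 pF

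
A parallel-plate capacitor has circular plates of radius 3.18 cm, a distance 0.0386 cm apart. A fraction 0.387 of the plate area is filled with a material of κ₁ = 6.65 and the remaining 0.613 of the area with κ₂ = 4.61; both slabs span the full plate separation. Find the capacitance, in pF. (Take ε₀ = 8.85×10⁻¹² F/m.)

393 pF

A = π(3.18 cm)² = 3.18×10⁻³ m².
Side-by-side slabs ⇒ two capacitors in parallel, each spanning the full gap.
C₁ = κ₁ε₀A₁/d = 6.65 × 8.85×10⁻¹² × 1.23×10⁻³ / 3.86×10⁻⁴ = 1.87×10⁻¹⁰ F.
C₂ = κ₂ε₀A₂/d = 4.61 × 8.85×10⁻¹² × 1.95×10⁻³ / 3.86×10⁻⁴ = 2.06×10⁻¹⁰ F.
C = C₁ + C₂ = 3.93×10⁻¹⁰ F.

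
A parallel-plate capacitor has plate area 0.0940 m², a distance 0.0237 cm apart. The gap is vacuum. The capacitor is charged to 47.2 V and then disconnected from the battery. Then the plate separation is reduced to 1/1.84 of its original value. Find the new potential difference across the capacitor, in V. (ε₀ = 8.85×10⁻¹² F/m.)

Initially C₁ = ε₀A/d = 8.85×10⁻¹² × 9.40×10⁻² / 2.37×10⁻⁴ = 3.51×10⁻⁹ F.
V₁ = 47.2 V.
Isolated ⇒ Q is held fixed. C₂ = 1.84 C₁ and V = Q/C, so V₂/V₁ = C₁/C₂ = 0.543.
V₂ = 0.543 × 47.2 = 25.7 V.

V ≈ 25.7 V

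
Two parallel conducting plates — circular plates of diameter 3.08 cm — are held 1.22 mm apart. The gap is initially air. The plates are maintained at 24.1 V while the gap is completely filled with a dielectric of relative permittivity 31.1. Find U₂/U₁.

31.1

Battery connected ⇒ V is held fixed.
C₂ = 31.1 C₁ and U = ½CV², so U₂/U₁ = C₂/C₁ = 31.1.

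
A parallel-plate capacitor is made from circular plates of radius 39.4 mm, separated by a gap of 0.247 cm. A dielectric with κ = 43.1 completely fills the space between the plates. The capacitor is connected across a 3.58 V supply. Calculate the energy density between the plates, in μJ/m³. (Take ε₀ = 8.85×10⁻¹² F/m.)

401 μJ/m³

E = V/d = 3.58 / 2.47×10⁻³ = 1.45×10³ V/m.
u = ½κε₀E² = ½ × 43.1 × 8.85×10⁻¹² × (1.45×10³)² = 4.01×10⁻⁴ J/m³.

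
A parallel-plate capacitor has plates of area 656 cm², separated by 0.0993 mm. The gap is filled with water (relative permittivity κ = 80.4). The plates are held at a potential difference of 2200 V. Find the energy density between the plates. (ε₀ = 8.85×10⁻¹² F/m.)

E = V/d = 2200 / 9.93×10⁻⁵ = 2.22×10⁷ V/m.
u = ½κε₀E² = ½ × 80.4 × 8.85×10⁻¹² × (2.22×10⁷)² = 1.75×10⁵ J/m³.

1.75×10⁵ J/m³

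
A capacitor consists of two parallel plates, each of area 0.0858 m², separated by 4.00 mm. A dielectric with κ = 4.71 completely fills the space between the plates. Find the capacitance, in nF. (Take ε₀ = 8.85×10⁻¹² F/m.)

C ≈ 0.894 nF

C = κε₀A/d = 4.71 × 8.85×10⁻¹² × 8.58×10⁻² / 4.00×10⁻³ = 8.94×10⁻¹⁰ F.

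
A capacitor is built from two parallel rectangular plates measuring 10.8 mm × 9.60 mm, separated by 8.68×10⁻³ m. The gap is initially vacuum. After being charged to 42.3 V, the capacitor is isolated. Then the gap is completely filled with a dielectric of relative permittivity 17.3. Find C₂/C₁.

17.3

C = κε₀A/d scales with κ, so C₂/C₁ = κ = 17.3.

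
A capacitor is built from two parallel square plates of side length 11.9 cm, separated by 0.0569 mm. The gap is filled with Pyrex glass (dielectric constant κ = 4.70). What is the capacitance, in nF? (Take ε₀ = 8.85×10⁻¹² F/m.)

10.4 nF

A = (11.9 cm)² = 1.42×10⁻² m².
C = κε₀A/d = 4.70 × 8.85×10⁻¹² × 1.42×10⁻² / 5.69×10⁻⁵ = 1.04×10⁻⁸ F.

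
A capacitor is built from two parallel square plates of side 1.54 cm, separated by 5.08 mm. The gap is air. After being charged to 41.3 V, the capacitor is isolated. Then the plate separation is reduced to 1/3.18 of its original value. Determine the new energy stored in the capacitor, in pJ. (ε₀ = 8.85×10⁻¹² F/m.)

A = (1.54 cm)² = 2.37×10⁻⁴ m².
Initially C₁ = ε₀A/d = 8.85×10⁻¹² × 2.37×10⁻⁴ / 5.08×10⁻³ = 4.13×10⁻¹³ F.
U₁ = 3.52×10⁻¹⁰ J.
Isolated ⇒ Q is held fixed. C₂ = 3.18 C₁ and U = Q²/(2C), so U₂/U₁ = C₁/C₂ = 0.314.
U₂ = 0.314 × 3.52×10⁻¹⁰ = 1.11×10⁻¹⁰ J.

U ≈ 111 pJ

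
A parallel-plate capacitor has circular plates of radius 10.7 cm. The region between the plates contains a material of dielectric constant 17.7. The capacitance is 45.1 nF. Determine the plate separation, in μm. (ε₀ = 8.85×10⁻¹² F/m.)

125 μm

A = π(10.7 cm)² = 3.60×10⁻² m².
d = κε₀A/C = 17.7 × 8.85×10⁻¹² × 3.60×10⁻² / 4.51×10⁻⁸ = 1.25×10⁻⁴ m.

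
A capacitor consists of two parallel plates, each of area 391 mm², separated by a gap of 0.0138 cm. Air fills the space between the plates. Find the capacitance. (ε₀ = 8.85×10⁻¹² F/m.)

A = 391 mm² = 3.91×10⁻⁴ m².
C = ε₀A/d = 8.85×10⁻¹² × 3.91×10⁻⁴ / 1.38×10⁻⁴ = 2.51×10⁻¹¹ F.

25.1 pF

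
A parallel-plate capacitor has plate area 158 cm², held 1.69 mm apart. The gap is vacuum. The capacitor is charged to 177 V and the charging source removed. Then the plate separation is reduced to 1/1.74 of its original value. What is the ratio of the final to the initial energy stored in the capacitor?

Isolated ⇒ Q is held fixed.
C₂ = 1.74 C₁ and U = Q²/(2C), so U₂/U₁ = C₁/C₂ = 0.575.

U₂/U₁ ≈ 0.575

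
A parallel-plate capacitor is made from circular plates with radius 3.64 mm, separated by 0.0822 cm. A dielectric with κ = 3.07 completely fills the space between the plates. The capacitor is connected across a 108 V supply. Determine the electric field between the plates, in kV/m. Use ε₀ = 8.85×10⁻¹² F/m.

131 kV/m

E = V/d = 108 / 8.22×10⁻⁴ = 1.31×10⁵ V/m.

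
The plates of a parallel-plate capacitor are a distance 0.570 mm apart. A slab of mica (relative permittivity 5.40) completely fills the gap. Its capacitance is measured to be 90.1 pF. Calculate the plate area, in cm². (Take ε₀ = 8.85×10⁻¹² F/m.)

10.7 cm²

A = Cd/(κε₀) = 9.01×10⁻¹¹ × 5.70×10⁻⁴ / (5.40 × 8.85×10⁻¹²) = 1.07×10⁻³ m².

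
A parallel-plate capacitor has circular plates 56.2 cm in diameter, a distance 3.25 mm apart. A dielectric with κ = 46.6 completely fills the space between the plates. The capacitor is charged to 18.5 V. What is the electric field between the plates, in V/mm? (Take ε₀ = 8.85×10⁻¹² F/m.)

5.69 V/mm

E = V/d = 18.5 / 3.25×10⁻³ = 5.69×10³ V/m.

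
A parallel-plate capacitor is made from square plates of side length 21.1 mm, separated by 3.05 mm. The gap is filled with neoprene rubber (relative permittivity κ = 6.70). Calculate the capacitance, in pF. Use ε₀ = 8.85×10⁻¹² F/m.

8.66 pF

A = (21.1 mm)² = 4.45×10⁻⁴ m².
C = κε₀A/d = 6.70 × 8.85×10⁻¹² × 4.45×10⁻⁴ / 3.05×10⁻³ = 8.66×10⁻¹² F.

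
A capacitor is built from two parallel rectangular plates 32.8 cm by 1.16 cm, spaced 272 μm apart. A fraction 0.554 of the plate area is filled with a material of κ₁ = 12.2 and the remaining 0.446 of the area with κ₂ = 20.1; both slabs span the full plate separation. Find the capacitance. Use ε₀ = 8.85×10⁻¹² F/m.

A = 32.8 × 1.16 cm² = 3.80×10⁻³ m².
Side-by-side slabs ⇒ two capacitors in parallel, each spanning the full gap.
C₁ = κ₁ε₀A₁/d = 12.2 × 8.85×10⁻¹² × 2.11×10⁻³ / 2.72×10⁻⁴ = 8.37×10⁻¹⁰ F.
C₂ = κ₂ε₀A₂/d = 20.1 × 8.85×10⁻¹² × 1.70×10⁻³ / 2.72×10⁻⁴ = 1.11×10⁻⁹ F.
C = C₁ + C₂ = 1.95×10⁻⁹ F.

C ≈ 1.95 nF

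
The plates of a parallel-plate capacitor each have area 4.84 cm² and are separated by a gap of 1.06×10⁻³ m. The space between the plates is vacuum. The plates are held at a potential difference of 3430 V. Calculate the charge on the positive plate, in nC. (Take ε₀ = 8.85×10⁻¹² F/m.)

A = 4.84 cm² = 4.84×10⁻⁴ m².
C = ε₀A/d = 8.85×10⁻¹² × 4.84×10⁻⁴ / 1.06×10⁻³ = 4.04×10⁻¹² F.
Q = CV = 4.04×10⁻¹² × 3430 = 1.39×10⁻⁸ C.

Q ≈ 13.9 nC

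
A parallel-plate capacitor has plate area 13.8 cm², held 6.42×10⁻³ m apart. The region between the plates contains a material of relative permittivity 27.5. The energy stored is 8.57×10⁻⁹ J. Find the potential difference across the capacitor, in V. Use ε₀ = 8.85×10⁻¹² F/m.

V ≈ 18.1 V

A = 13.8 cm² = 1.38×10⁻³ m².
C = κε₀A/d = 27.5 × 8.85×10⁻¹² × 1.38×10⁻³ / 6.42×10⁻³ = 5.23×10⁻¹¹ F.
V = √(2U/C) = √(2 × 8.57×10⁻⁹ / 5.23×10⁻¹¹) = 18.1 V.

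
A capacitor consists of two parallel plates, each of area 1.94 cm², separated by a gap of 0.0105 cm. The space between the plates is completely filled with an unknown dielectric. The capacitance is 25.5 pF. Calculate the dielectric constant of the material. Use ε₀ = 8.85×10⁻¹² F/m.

κ ≈ 1.56

A = 1.94 cm² = 1.94×10⁻⁴ m².
κ = Cd/(ε₀A) = 2.55×10⁻¹¹ × 1.05×10⁻⁴ / (8.85×10⁻¹² × 1.94×10⁻⁴) = 1.56.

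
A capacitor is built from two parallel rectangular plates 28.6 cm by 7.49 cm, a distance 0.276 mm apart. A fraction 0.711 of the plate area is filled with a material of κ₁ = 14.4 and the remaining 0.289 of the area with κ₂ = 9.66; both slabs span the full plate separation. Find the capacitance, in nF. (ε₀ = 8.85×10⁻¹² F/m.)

A = 28.6 × 7.49 cm² = 2.14×10⁻² m².
Side-by-side slabs ⇒ two capacitors in parallel, each spanning the full gap.
C₁ = κ₁ε₀A₁/d = 14.4 × 8.85×10⁻¹² × 1.52×10⁻² / 2.76×10⁻⁴ = 7.03×10⁻⁹ F.
C₂ = κ₂ε₀A₂/d = 9.66 × 8.85×10⁻¹² × 6.19×10⁻³ / 2.76×10⁻⁴ = 1.92×10⁻⁹ F.
C = C₁ + C₂ = 8.95×10⁻⁹ F.

8.95 nF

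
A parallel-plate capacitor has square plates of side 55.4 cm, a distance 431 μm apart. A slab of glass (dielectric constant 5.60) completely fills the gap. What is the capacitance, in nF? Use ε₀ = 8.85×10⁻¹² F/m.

A = (55.4 cm)² = 0.307 m².
C = κε₀A/d = 5.60 × 8.85×10⁻¹² × 0.307 / 4.31×10⁻⁴ = 3.53×10⁻⁸ F.

35.3 nF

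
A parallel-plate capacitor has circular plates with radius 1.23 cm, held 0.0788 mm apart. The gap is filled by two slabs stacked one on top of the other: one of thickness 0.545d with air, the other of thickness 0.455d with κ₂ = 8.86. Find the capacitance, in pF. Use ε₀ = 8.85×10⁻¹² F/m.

A = π(1.23 cm)² = 4.75×10⁻⁴ m².
Stacked slabs ⇒ two capacitors in series, each with the full plate area.
C₁ = κ₁ε₀A/d₁ = 1.00 × 8.85×10⁻¹² × 4.75×10⁻⁴ / 4.29×10⁻⁵ = 9.79×10⁻¹¹ F.
C₂ = κ₂ε₀A/d₂ = 8.86 × 8.85×10⁻¹² × 4.75×10⁻⁴ / 3.59×10⁻⁵ = 1.04×10⁻⁹ F.
C = (1/C₁ + 1/C₂)⁻¹ = 8.95×10⁻¹¹ F.

89.5 pF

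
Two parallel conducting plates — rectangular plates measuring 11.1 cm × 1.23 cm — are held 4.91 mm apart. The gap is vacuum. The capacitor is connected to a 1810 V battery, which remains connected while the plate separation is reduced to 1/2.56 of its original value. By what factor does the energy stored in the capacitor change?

Battery connected ⇒ V is held fixed.
C₂ = 2.56 C₁ and U = ½CV², so U₂/U₁ = C₂/C₁ = 2.56.

2.56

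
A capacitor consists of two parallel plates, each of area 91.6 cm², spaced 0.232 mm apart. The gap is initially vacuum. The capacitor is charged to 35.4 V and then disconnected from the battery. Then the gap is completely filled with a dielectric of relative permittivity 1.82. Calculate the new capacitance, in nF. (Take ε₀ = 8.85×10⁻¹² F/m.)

A = 91.6 cm² = 9.16×10⁻³ m².
Initially C₁ = ε₀A/d = 8.85×10⁻¹² × 9.16×10⁻³ / 2.32×10⁻⁴ = 3.49×10⁻¹⁰ F.
C = κε₀A/d scales with κ, so C₂/C₁ = κ = 1.82.
C₂ = 1.82 × 3.49×10⁻¹⁰ = 6.36×10⁻¹⁰ F.

C ≈ 0.636 nF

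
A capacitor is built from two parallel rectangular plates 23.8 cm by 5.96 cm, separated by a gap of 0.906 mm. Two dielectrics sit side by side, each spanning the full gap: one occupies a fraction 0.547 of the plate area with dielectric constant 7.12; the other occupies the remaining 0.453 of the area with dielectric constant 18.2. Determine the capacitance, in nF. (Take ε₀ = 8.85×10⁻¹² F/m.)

A = 23.8 × 5.96 cm² = 1.42×10⁻² m².
Side-by-side slabs ⇒ two capacitors in parallel, each spanning the full gap.
C₁ = κ₁ε₀A₁/d = 7.12 × 8.85×10⁻¹² × 7.76×10⁻³ / 9.06×10⁻⁴ = 5.40×10⁻¹⁰ F.
C₂ = κ₂ε₀A₂/d = 18.2 × 8.85×10⁻¹² × 6.43×10⁻³ / 9.06×10⁻⁴ = 1.14×10⁻⁹ F.
C = C₁ + C₂ = 1.68×10⁻⁹ F.

1.68 nF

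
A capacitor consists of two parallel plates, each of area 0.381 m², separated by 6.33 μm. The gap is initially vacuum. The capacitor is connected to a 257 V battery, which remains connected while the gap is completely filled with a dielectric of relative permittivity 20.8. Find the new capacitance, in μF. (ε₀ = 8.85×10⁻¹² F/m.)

Initially C₁ = ε₀A/d = 8.85×10⁻¹² × 0.381 / 6.33×10⁻⁶ = 5.33×10⁻⁷ F.
C = κε₀A/d scales with κ, so C₂/C₁ = κ = 20.8.
C₂ = 20.8 × 5.33×10⁻⁷ = 1.11×10⁻⁵ F.

C ≈ 11.1 μF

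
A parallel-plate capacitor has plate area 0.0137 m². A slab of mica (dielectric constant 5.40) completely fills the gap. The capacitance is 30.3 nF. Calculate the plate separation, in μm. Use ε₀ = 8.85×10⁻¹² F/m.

d ≈ 21.6 μm

d = κε₀A/C = 5.40 × 8.85×10⁻¹² × 1.37×10⁻² / 3.03×10⁻⁸ = 2.16×10⁻⁵ m.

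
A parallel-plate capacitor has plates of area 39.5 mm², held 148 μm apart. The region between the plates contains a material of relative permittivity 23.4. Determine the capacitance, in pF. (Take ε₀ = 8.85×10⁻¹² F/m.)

A = 39.5 mm² = 3.95×10⁻⁵ m².
C = κε₀A/d = 23.4 × 8.85×10⁻¹² × 3.95×10⁻⁵ / 1.48×10⁻⁴ = 5.53×10⁻¹¹ F.

C ≈ 55.3 pF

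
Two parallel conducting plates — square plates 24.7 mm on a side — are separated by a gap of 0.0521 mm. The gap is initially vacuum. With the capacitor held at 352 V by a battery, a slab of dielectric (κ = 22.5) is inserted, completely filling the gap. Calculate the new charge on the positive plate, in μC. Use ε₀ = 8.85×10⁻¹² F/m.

0.821 μC

A = (24.7 mm)² = 6.10×10⁻⁴ m².
Initially C₁ = ε₀A/d = 8.85×10⁻¹² × 6.10×10⁻⁴ / 5.21×10⁻⁵ = 1.04×10⁻¹⁰ F.
Q₁ = 3.65×10⁻⁸ C.
Battery connected ⇒ V is held fixed. C₂ = 22.5 C₁ and Q = CV, so Q₂/Q₁ = C₂/C₁ = 22.5.
Q₂ = 22.5 × 3.65×10⁻⁸ = 8.21×10⁻⁷ C.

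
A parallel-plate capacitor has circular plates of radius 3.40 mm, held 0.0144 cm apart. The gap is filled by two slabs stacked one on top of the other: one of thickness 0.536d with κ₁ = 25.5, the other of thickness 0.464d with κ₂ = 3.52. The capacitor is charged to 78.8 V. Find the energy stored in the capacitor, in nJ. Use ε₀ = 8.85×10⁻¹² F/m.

A = π(3.40 mm)² = 3.63×10⁻⁵ m².
Stacked slabs ⇒ two capacitors in series, each with the full plate area.
C₁ = κ₁ε₀A/d₁ = 25.5 × 8.85×10⁻¹² × 3.63×10⁻⁵ / 7.72×10⁻⁵ = 1.06×10⁻¹⁰ F.
C₂ = κ₂ε₀A/d₂ = 3.52 × 8.85×10⁻¹² × 3.63×10⁻⁵ / 6.68×10⁻⁵ = 1.69×10⁻¹¹ F.
C = (1/C₁ + 1/C₂)⁻¹ = 1.46×10⁻¹¹ F.
U = ½CV² = ½ × 1.46×10⁻¹¹ × (78.8)² = 4.53×10⁻⁸ J.

U ≈ 45.3 nJ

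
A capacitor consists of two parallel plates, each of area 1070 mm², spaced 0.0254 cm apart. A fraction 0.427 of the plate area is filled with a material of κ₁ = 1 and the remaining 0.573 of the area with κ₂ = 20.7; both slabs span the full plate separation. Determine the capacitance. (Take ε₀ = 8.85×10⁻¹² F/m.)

A = 1070 mm² = 1.07×10⁻³ m².
Side-by-side slabs ⇒ two capacitors in parallel, each spanning the full gap.
C₁ = κ₁ε₀A₁/d = 1.00 × 8.85×10⁻¹² × 4.57×10⁻⁴ / 2.54×10⁻⁴ = 1.59×10⁻¹¹ F.
C₂ = κ₂ε₀A₂/d = 20.7 × 8.85×10⁻¹² × 6.13×10⁻⁴ / 2.54×10⁻⁴ = 4.42×10⁻¹⁰ F.
C = C₁ + C₂ = 4.58×10⁻¹⁰ F.

C ≈ 458 pF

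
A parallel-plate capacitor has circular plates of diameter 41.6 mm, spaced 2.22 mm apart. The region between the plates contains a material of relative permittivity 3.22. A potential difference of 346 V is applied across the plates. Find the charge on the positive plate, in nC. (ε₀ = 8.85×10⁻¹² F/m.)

6.04 nC

A = π(41.6/2 mm)² = 1.36×10⁻³ m².
C = κε₀A/d = 3.22 × 8.85×10⁻¹² × 1.36×10⁻³ / 2.22×10⁻³ = 1.74×10⁻¹¹ F.
Q = CV = 1.74×10⁻¹¹ × 346 = 6.04×10⁻⁹ C.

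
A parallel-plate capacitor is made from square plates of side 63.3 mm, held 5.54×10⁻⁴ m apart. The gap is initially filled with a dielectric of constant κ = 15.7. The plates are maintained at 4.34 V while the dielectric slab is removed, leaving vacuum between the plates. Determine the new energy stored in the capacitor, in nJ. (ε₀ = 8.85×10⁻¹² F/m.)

0.603 nJ

A = (63.3 mm)² = 4.01×10⁻³ m².
Initially C₁ = κε₀A/d = 15.7 × 8.85×10⁻¹² × 4.01×10⁻³ / 5.54×10⁻⁴ = 1.00×10⁻⁹ F.
U₁ = 9.46×10⁻⁹ J.
Battery connected ⇒ V is held fixed. C₂ = 0.0637 C₁ and U = ½CV², so U₂/U₁ = C₂/C₁ = 0.0637.
U₂ = 0.0637 × 9.46×10⁻⁹ = 6.03×10⁻¹⁰ J.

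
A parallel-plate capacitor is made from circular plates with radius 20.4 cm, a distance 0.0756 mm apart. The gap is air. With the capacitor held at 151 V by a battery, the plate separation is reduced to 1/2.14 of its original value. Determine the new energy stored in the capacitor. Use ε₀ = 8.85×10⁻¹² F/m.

A = π(20.4 cm)² = 0.131 m².
Initially C₁ = ε₀A/d = 8.85×10⁻¹² × 0.131 / 7.56×10⁻⁵ = 1.53×10⁻⁸ F.
U₁ = 1.74×10⁻⁴ J.
Battery connected ⇒ V is held fixed. C₂ = 2.14 C₁ and U = ½CV², so U₂/U₁ = C₂/C₁ = 2.14.
U₂ = 2.14 × 1.74×10⁻⁴ = 3.73×10⁻⁴ J.

U ≈ 373 μJ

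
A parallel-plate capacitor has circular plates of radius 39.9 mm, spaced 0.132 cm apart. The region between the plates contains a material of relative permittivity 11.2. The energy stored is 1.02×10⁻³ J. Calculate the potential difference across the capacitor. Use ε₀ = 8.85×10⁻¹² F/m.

A = π(39.9 mm)² = 5.00×10⁻³ m².
C = κε₀A/d = 11.2 × 8.85×10⁻¹² × 5.00×10⁻³ / 1.32×10⁻³ = 3.76×10⁻¹⁰ F.
V = √(2U/C) = √(2 × 1.02×10⁻³ / 3.76×10⁻¹⁰) = 2.33×10³ V.

V ≈ 2.33 kV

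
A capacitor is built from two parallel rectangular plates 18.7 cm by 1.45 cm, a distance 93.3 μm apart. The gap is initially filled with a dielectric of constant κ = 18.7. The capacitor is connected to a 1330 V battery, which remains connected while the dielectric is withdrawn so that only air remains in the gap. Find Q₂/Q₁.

Battery connected ⇒ V is held fixed.
C₂ = 0.0535 C₁ and Q = CV, so Q₂/Q₁ = C₂/C₁ = 0.0535.

Q₂/Q₁ ≈ 0.0535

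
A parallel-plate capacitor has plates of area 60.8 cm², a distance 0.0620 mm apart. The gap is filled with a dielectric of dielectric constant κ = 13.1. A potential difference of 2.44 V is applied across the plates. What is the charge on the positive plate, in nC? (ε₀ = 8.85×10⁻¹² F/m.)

Q ≈ 27.7 nC

A = 60.8 cm² = 6.08×10⁻³ m².
C = κε₀A/d = 13.1 × 8.85×10⁻¹² × 6.08×10⁻³ / 6.20×10⁻⁵ = 1.14×10⁻⁸ F.
Q = CV = 1.14×10⁻⁸ × 2.44 = 2.77×10⁻⁸ C.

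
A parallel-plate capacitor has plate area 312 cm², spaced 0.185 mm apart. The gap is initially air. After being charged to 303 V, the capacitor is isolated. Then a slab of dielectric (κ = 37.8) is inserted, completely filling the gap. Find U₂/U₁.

Isolated ⇒ Q is held fixed.
C₂ = 37.8 C₁ and U = Q²/(2C), so U₂/U₁ = C₁/C₂ = 0.0265.

0.0265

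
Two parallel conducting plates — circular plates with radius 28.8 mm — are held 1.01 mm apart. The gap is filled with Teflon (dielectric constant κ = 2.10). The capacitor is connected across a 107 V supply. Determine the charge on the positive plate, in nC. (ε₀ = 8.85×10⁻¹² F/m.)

5.13 nC

A = π(28.8 mm)² = 2.61×10⁻³ m².
C = κε₀A/d = 2.10 × 8.85×10⁻¹² × 2.61×10⁻³ / 1.01×10⁻³ = 4.79×10⁻¹¹ F.
Q = CV = 4.79×10⁻¹¹ × 107 = 5.13×10⁻⁹ C.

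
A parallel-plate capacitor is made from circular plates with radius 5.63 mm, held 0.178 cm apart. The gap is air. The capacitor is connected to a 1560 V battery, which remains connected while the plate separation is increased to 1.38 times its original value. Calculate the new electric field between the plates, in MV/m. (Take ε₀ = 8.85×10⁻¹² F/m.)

E ≈ 0.635 MV/m

A = π(5.63 mm)² = 9.96×10⁻⁵ m².
Initially C₁ = ε₀A/d = 8.85×10⁻¹² × 9.96×10⁻⁵ / 1.78×10⁻³ = 4.95×10⁻¹³ F.
E₁ = 8.76×10⁵ V/m.
Battery connected ⇒ V is held fixed. E = V/d, so E₂/E₁ = d₁/d₂ = 0.725.
E₂ = 0.725 × 8.76×10⁵ = 6.35×10⁵ V/m.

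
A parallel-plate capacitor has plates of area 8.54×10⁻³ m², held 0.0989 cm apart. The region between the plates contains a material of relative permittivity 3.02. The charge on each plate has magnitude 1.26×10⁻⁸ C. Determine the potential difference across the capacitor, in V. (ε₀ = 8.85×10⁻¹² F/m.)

C = κε₀A/d = 3.02 × 8.85×10⁻¹² × 8.54×10⁻³ / 9.89×10⁻⁴ = 2.31×10⁻¹⁰ F.
V = Q/C = 1.26×10⁻⁸ / 2.31×10⁻¹⁰ = 54.6 V.

V ≈ 54.6 V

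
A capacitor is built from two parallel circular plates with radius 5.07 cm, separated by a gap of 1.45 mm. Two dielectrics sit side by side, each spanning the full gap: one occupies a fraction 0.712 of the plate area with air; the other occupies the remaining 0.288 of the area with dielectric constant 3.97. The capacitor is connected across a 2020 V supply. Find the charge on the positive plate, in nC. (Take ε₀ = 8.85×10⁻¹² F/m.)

A = π(5.07 cm)² = 8.08×10⁻³ m².
Side-by-side slabs ⇒ two capacitors in parallel, each spanning the full gap.
C₁ = κ₁ε₀A₁/d = 1.00 × 8.85×10⁻¹² × 5.75×10⁻³ / 1.45×10⁻³ = 3.51×10⁻¹¹ F.
C₂ = κ₂ε₀A₂/d = 3.97 × 8.85×10⁻¹² × 2.33×10⁻³ / 1.45×10⁻³ = 5.64×10⁻¹¹ F.
C = C₁ + C₂ = 9.14×10⁻¹¹ F.
Q = CV = 9.14×10⁻¹¹ × 2020 = 1.85×10⁻⁷ C.

Q ≈ 185 nC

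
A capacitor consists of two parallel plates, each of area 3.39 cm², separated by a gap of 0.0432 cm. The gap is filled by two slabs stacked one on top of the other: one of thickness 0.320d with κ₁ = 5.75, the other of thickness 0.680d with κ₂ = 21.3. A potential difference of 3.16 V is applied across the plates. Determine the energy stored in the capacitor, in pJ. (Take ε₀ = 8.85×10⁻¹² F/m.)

U ≈ 396 pJ

A = 3.39 cm² = 3.39×10⁻⁴ m².
Stacked slabs ⇒ two capacitors in series, each with the full plate area.
C₁ = κ₁ε₀A/d₁ = 5.75 × 8.85×10⁻¹² × 3.39×10⁻⁴ / 1.38×10⁻⁴ = 1.25×10⁻¹⁰ F.
C₂ = κ₂ε₀A/d₂ = 21.3 × 8.85×10⁻¹² × 3.39×10⁻⁴ / 2.94×10⁻⁴ = 2.18×10⁻¹⁰ F.
C = (1/C₁ + 1/C₂)⁻¹ = 7.93×10⁻¹¹ F.
U = ½CV² = ½ × 7.93×10⁻¹¹ × (3.16)² = 3.96×10⁻¹⁰ J.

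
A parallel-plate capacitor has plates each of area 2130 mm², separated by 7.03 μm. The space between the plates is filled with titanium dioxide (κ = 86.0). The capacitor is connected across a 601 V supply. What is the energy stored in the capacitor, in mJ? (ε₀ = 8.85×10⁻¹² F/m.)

U ≈ 41.6 mJ

A = 2130 mm² = 2.13×10⁻³ m².
C = κε₀A/d = 86.0 × 8.85×10⁻¹² × 2.13×10⁻³ / 7.03×10⁻⁶ = 2.31×10⁻⁷ F.
U = ½CV² = ½ × 2.31×10⁻⁷ × (601)² = 4.16×10⁻² J.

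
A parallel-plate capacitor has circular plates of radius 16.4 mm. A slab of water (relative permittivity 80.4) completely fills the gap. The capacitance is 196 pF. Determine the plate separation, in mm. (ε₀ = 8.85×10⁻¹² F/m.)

d ≈ 3.07 mm

A = π(16.4 mm)² = 8.45×10⁻⁴ m².
d = κε₀A/C = 80.4 × 8.85×10⁻¹² × 8.45×10⁻⁴ / 1.96×10⁻¹⁰ = 3.07×10⁻³ m.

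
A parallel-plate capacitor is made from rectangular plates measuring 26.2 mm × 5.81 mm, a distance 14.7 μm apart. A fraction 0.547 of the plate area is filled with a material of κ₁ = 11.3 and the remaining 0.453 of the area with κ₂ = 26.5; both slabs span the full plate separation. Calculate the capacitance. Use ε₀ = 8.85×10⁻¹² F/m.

1.67 nF

A = 26.2 × 5.81 mm² = 1.52×10⁻⁴ m².
Side-by-side slabs ⇒ two capacitors in parallel, each spanning the full gap.
C₁ = κ₁ε₀A₁/d = 11.3 × 8.85×10⁻¹² × 8.33×10⁻⁵ / 1.47×10⁻⁵ = 5.66×10⁻¹⁰ F.
C₂ = κ₂ε₀A₂/d = 26.5 × 8.85×10⁻¹² × 6.90×10⁻⁵ / 1.47×10⁻⁵ = 1.10×10⁻⁹ F.
C = C₁ + C₂ = 1.67×10⁻⁹ F.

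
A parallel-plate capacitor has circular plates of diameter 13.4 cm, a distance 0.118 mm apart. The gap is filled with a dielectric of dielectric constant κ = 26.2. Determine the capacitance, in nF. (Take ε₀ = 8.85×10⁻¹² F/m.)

C ≈ 27.7 nF

A = π(13.4/2 cm)² = 1.41×10⁻² m².
C = κε₀A/d = 26.2 × 8.85×10⁻¹² × 1.41×10⁻² / 1.18×10⁻⁴ = 2.77×10⁻⁸ F.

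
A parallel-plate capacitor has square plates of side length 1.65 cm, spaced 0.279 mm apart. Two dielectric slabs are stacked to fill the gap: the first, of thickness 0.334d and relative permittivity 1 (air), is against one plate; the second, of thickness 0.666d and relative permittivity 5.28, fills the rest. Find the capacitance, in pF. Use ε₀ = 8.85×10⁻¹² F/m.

A = (1.65 cm)² = 2.72×10⁻⁴ m².
Stacked slabs ⇒ two capacitors in series, each with the full plate area.
C₁ = κ₁ε₀A/d₁ = 1.00 × 8.85×10⁻¹² × 2.72×10⁻⁴ / 9.32×10⁻⁵ = 2.59×10⁻¹¹ F.
C₂ = κ₂ε₀A/d₂ = 5.28 × 8.85×10⁻¹² × 2.72×10⁻⁴ / 1.86×10⁻⁴ = 6.85×10⁻¹¹ F.
C = (1/C₁ + 1/C₂)⁻¹ = 1.88×10⁻¹¹ F.

18.8 pF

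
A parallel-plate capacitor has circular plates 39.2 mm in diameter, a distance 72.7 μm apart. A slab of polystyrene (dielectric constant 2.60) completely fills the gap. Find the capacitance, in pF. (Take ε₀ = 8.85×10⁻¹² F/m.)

382 pF

A = π(39.2/2 mm)² = 1.21×10⁻³ m².
C = κε₀A/d = 2.60 × 8.85×10⁻¹² × 1.21×10⁻³ / 7.27×10⁻⁵ = 3.82×10⁻¹⁰ F.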